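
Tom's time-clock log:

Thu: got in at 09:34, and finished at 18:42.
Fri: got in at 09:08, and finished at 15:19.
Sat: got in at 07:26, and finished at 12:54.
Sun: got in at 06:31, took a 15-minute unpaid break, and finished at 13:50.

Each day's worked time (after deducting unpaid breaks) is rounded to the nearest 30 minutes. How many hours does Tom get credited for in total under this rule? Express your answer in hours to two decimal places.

Thu: 09:34–18:42 = 9 h 8 min → rounds to 9 h 0 min
Fri: 09:08–15:19 = 6 h 11 min → rounds to 6 h 0 min
Sat: 07:26–12:54 = 5 h 28 min → rounds to 5 h 30 min
Sun: 06:31–13:50 = 7 h 19 min − 15 min = 7 h 4 min → rounds to 7 h 0 min
Total credited: 27 h 30 min.

27.50 hours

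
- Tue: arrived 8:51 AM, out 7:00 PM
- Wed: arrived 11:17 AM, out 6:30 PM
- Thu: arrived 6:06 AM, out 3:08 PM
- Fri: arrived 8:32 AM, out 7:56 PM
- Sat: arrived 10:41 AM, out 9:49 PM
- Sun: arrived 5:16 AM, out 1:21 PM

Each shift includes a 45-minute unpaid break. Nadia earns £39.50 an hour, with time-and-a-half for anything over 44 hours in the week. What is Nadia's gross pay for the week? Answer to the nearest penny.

Tue: 8:51 AM–7:00 PM = 10 h 9 min; less 45 min break → 9 h 24 min
Wed: 11:17 AM–6:30 PM = 7 h 13 min; less 45 min break → 6 h 28 min
Thu: 6:06 AM–3:08 PM = 9 h 2 min; less 45 min break → 8 h 17 min
Fri: 8:32 AM–7:56 PM = 11 h 24 min; less 45 min break → 10 h 39 min
Sat: 10:41 AM–9:49 PM = 11 h 8 min; less 45 min break → 10 h 23 min
Sun: 5:16 AM–1:21 PM = 8 h 5 min; less 45 min break → 7 h 20 min
Total worked: 52 h 31 min = 3151 min.
Regular 44 h 0 min = 2640 min at £39.50/h; overtime 8 h 31 min = 511 min at £59.25/h.
Pay = (2640 × £39.50 + 511 × £59.25) ÷ 60 = £2242.61.

£2242.61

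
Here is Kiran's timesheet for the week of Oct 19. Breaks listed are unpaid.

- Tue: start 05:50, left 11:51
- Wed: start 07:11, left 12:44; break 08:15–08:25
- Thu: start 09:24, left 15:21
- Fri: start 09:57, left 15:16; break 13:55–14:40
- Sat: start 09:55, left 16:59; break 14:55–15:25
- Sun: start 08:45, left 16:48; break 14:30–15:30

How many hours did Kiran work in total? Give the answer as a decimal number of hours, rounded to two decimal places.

35.53 hours

Tue: 05:50–11:51 = 6 h 1 min
Wed: 07:11–12:44 = 5 h 33 min; less 10 min break → 5 h 23 min
Thu: 09:24–15:21 = 5 h 57 min
Fri: 09:57–15:16 = 5 h 19 min; less 45 min break → 4 h 34 min
Sat: 09:55–16:59 = 7 h 4 min; less 30 min break → 6 h 34 min
Sun: 08:45–16:48 = 8 h 3 min; less 60 min break → 7 h 3 min
Total: 6 h 1 min + 5 h 23 min + 5 h 57 min + 4 h 34 min + 6 h 34 min + 7 h 3 min = 35 h 32 min.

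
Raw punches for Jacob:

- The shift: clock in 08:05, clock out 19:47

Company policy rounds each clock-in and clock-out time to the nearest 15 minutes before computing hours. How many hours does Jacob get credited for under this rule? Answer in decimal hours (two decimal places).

The shift: in 08:05→08:00, out 19:47→19:45; 11 h 45 min

11.75 hours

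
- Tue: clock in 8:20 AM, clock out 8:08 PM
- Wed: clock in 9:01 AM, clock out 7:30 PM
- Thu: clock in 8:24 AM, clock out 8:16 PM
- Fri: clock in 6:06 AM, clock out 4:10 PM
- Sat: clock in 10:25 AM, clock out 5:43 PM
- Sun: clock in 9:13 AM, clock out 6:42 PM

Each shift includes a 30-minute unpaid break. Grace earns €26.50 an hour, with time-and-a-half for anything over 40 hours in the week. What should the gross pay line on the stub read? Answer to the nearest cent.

€1775.50

Tue: 8:20 AM–8:08 PM = 11 h 48 min; less 30 min break → 11 h 18 min
Wed: 9:01 AM–7:30 PM = 10 h 29 min; less 30 min break → 9 h 59 min
Thu: 8:24 AM–8:16 PM = 11 h 52 min; less 30 min break → 11 h 22 min
Fri: 6:06 AM–4:10 PM = 10 h 4 min; less 30 min break → 9 h 34 min
Sat: 10:25 AM–5:43 PM = 7 h 18 min; less 30 min break → 6 h 48 min
Sun: 9:13 AM–6:42 PM = 9 h 29 min; less 30 min break → 8 h 59 min
Total worked: 58 h 0 min = 3480 min.
Regular 40 h 0 min = 2400 min at €26.50/h; overtime 18 h 0 min = 1080 min at €39.75/h.
Pay = (2400 × €26.50 + 1080 × €39.75) ÷ 60 = €1775.50.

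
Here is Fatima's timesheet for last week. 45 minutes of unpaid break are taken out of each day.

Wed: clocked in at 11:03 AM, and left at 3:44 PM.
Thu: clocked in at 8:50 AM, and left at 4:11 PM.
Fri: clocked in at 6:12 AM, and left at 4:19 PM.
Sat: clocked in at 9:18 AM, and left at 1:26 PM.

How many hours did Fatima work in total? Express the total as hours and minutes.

Wed: 11:03 AM–3:44 PM = 4 h 41 min; less 45 min break → 3 h 56 min
Thu: 8:50 AM–4:11 PM = 7 h 21 min; less 45 min break → 6 h 36 min
Fri: 6:12 AM–4:19 PM = 10 h 7 min; less 45 min break → 9 h 22 min
Sat: 9:18 AM–1:26 PM = 4 h 8 min; less 45 min break → 3 h 23 min
Total: 3 h 56 min + 6 h 36 min + 9 h 22 min + 3 h 23 min = 23 h 17 min.

23 h 17 min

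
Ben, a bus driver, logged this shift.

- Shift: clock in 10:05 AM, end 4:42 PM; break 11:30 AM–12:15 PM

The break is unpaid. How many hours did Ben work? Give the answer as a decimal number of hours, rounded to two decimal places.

5.87 hours

Shift: 10:05 AM–4:42 PM = 6 h 37 min; less 45 min break → 5 h 52 min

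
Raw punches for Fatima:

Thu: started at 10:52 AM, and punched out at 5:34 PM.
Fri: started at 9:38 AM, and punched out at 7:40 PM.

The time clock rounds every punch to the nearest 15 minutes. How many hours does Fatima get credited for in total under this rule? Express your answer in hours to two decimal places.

Thu: in 10:52 AM→10:45 AM, out 5:34 PM→5:30 PM; 6 h 45 min
Fri: in 9:38 AM→9:45 AM, out 7:40 PM→7:45 PM; 10 h 0 min
Total credited: 16 h 45 min.

16.75 hours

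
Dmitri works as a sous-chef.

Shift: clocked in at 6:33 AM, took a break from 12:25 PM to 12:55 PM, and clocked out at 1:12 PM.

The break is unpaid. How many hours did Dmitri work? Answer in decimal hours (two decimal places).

6.15 hours

Shift: 6:33 AM–1:12 PM = 6 h 39 min; less 30 min break → 6 h 9 min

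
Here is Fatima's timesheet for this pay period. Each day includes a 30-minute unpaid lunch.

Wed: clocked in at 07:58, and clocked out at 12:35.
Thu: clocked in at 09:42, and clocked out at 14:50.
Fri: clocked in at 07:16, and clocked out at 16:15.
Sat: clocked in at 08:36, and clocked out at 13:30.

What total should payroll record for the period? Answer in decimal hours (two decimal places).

21.63 hours

Wed: 07:58–12:35 = 4 h 37 min; less 30 min break → 4 h 7 min
Thu: 09:42–14:50 = 5 h 8 min; less 30 min break → 4 h 38 min
Fri: 07:16–16:15 = 8 h 59 min; less 30 min break → 8 h 29 min
Sat: 08:36–13:30 = 4 h 54 min; less 30 min break → 4 h 24 min
Total: 4 h 7 min + 4 h 38 min + 8 h 29 min + 4 h 24 min = 21 h 38 min.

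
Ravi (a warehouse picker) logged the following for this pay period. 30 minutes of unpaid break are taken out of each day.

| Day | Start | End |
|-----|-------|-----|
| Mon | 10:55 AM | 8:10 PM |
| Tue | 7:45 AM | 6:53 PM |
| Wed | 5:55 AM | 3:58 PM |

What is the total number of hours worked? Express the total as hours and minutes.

28 h 56 min

Mon: 10:55 AM–8:10 PM = 9 h 15 min; less 30 min break → 8 h 45 min
Tue: 7:45 AM–6:53 PM = 11 h 8 min; less 30 min break → 10 h 38 min
Wed: 5:55 AM–3:58 PM = 10 h 3 min; less 30 min break → 9 h 33 min
Total: 8 h 45 min + 10 h 38 min + 9 h 33 min = 28 h 56 min.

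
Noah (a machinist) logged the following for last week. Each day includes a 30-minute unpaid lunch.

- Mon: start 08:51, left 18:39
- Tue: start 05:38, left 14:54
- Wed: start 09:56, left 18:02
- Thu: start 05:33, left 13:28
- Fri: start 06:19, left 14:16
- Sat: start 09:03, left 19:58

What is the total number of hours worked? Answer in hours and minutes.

Mon: 08:51–18:39 = 9 h 48 min; less 30 min break → 9 h 18 min
Tue: 05:38–14:54 = 9 h 16 min; less 30 min break → 8 h 46 min
Wed: 09:56–18:02 = 8 h 6 min; less 30 min break → 7 h 36 min
Thu: 05:33–13:28 = 7 h 55 min; less 30 min break → 7 h 25 min
Fri: 06:19–14:16 = 7 h 57 min; less 30 min break → 7 h 27 min
Sat: 09:03–19:58 = 10 h 55 min; less 30 min break → 10 h 25 min
Total: 9 h 18 min + 8 h 46 min + 7 h 36 min + 7 h 25 min + 7 h 27 min + 10 h 25 min = 50 h 57 min.

50 h 57 min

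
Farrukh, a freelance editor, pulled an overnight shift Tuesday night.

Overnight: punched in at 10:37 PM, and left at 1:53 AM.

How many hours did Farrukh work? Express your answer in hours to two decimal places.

3.27 hours

Overnight: 10:37 PM → midnight = 1 h 23 min; midnight → 1:53 AM = 1 h 53 min; span 3 h 16 min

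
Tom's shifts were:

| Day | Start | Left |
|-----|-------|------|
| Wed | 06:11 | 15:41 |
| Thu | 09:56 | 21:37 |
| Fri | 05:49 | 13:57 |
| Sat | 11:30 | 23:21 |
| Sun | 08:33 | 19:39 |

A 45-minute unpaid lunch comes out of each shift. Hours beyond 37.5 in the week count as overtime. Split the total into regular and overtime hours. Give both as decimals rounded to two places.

Wed: 06:11–15:41 = 9 h 30 min; less 45 min break → 8 h 45 min
Thu: 09:56–21:37 = 11 h 41 min; less 45 min break → 10 h 56 min
Fri: 05:49–13:57 = 8 h 8 min; less 45 min break → 7 h 23 min
Sat: 11:30–23:21 = 11 h 51 min; less 45 min break → 11 h 6 min
Sun: 08:33–19:39 = 11 h 6 min; less 45 min break → 10 h 21 min
Total worked: 48 h 31 min = 48.52 h.
Threshold 37.5 h → overtime 11 h 1 min, regular 37 h 30 min.

Regular 37.50 hours, overtime 11.02 hours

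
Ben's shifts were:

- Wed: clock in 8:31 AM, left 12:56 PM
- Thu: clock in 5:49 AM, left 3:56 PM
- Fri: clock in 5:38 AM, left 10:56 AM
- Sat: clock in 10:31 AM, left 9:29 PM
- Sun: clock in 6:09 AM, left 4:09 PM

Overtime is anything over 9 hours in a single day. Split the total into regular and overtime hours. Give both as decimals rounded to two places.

Regular 36.72 hours, overtime 4.08 hours

Wed: 8:31 AM–12:56 PM = 4 h 25 min
Thu: 5:49 AM–3:56 PM = 10 h 7 min
Fri: 5:38 AM–10:56 AM = 5 h 18 min
Sat: 10:31 AM–9:29 PM = 10 h 58 min
Sun: 6:09 AM–4:09 PM = 10 h 0 min
Wed reg 4 h 25 min / OT 0 h 0 min; Thu reg 9 h 0 min / OT 1 h 7 min; Fri reg 5 h 18 min / OT 0 h 0 min; Sat reg 9 h 0 min / OT 1 h 58 min; Sun reg 9 h 0 min / OT 1 h 0 min.
Totals: regular 36 h 43 min, overtime 4 h 5 min.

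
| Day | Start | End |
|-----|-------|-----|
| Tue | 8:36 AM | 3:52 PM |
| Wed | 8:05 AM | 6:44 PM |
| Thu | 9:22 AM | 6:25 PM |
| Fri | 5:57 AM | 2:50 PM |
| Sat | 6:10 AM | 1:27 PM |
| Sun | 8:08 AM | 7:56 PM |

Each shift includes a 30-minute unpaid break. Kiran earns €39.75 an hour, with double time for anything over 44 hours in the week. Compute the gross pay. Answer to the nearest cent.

Tue: 8:36 AM–3:52 PM = 7 h 16 min; less 30 min break → 6 h 46 min
Wed: 8:05 AM–6:44 PM = 10 h 39 min; less 30 min break → 10 h 9 min
Thu: 9:22 AM–6:25 PM = 9 h 3 min; less 30 min break → 8 h 33 min
Fri: 5:57 AM–2:50 PM = 8 h 53 min; less 30 min break → 8 h 23 min
Sat: 6:10 AM–1:27 PM = 7 h 17 min; less 30 min break → 6 h 47 min
Sun: 8:08 AM–7:56 PM = 11 h 48 min; less 30 min break → 11 h 18 min
Total worked: 51 h 56 min = 3116 min.
Regular 44 h 0 min = 2640 min at €39.75/h; overtime 7 h 56 min = 476 min at €79.50/h.
Pay = (2640 × €39.75 + 476 × €79.50) ÷ 60 = €2379.70.

€2379.70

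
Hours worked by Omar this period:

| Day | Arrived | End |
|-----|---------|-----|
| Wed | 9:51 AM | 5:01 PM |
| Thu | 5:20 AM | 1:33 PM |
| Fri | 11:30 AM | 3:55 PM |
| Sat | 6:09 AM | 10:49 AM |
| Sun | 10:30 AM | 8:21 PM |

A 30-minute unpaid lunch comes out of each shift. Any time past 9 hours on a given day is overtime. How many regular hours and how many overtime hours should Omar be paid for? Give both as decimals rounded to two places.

Wed: 9:51 AM–5:01 PM = 7 h 10 min; less 30 min break → 6 h 40 min
Thu: 5:20 AM–1:33 PM = 8 h 13 min; less 30 min break → 7 h 43 min
Fri: 11:30 AM–3:55 PM = 4 h 25 min; less 30 min break → 3 h 55 min
Sat: 6:09 AM–10:49 AM = 4 h 40 min; less 30 min break → 4 h 10 min
Sun: 10:30 AM–8:21 PM = 9 h 51 min; less 30 min break → 9 h 21 min
Wed reg 6 h 40 min / OT 0 h 0 min; Thu reg 7 h 43 min / OT 0 h 0 min; Fri reg 3 h 55 min / OT 0 h 0 min; Sat reg 4 h 10 min / OT 0 h 0 min; Sun reg 9 h 0 min / OT 0 h 21 min.
Totals: regular 31 h 28 min, overtime 0 h 21 min.

Regular 31.47 hours, overtime 0.35 hours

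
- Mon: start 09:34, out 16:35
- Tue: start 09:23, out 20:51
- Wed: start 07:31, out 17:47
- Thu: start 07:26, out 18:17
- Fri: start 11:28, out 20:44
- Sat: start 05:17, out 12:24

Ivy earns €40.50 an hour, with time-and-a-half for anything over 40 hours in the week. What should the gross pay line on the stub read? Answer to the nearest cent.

€2590.99

Mon: 09:34–16:35 = 7 h 1 min
Tue: 09:23–20:51 = 11 h 28 min
Wed: 07:31–17:47 = 10 h 16 min
Thu: 07:26–18:17 = 10 h 51 min
Fri: 11:28–20:44 = 9 h 16 min
Sat: 05:17–12:24 = 7 h 7 min
Total worked: 55 h 59 min = 3359 min.
Regular 40 h 0 min = 2400 min at €40.50/h; overtime 15 h 59 min = 959 min at €60.75/h.
Pay = (2400 × €40.50 + 959 × €60.75) ÷ 60 = €2590.99.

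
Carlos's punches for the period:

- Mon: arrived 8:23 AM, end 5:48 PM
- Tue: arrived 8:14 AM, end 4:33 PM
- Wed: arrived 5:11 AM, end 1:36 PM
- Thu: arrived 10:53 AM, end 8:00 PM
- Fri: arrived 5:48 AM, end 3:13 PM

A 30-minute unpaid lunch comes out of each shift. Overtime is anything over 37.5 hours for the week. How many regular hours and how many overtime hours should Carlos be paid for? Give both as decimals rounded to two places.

Regular 37.50 hours, overtime 4.68 hours

Mon: 8:23 AM–5:48 PM = 9 h 25 min; less 30 min break → 8 h 55 min
Tue: 8:14 AM–4:33 PM = 8 h 19 min; less 30 min break → 7 h 49 min
Wed: 5:11 AM–1:36 PM = 8 h 25 min; less 30 min break → 7 h 55 min
Thu: 10:53 AM–8:00 PM = 9 h 7 min; less 30 min break → 8 h 37 min
Fri: 5:48 AM–3:13 PM = 9 h 25 min; less 30 min break → 8 h 55 min
Total worked: 42 h 11 min = 42.18 h.
Threshold 37.5 h → overtime 4 h 41 min, regular 37 h 30 min.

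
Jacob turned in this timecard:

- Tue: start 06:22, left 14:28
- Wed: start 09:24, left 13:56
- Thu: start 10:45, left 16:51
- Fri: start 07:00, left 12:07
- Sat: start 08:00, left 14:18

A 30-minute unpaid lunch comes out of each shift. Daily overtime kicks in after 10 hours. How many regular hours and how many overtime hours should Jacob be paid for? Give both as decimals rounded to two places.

Regular 27.65 hours, overtime 0.00 hours

Tue: 06:22–14:28 = 8 h 6 min; less 30 min break → 7 h 36 min
Wed: 09:24–13:56 = 4 h 32 min; less 30 min break → 4 h 2 min
Thu: 10:45–16:51 = 6 h 6 min; less 30 min break → 5 h 36 min
Fri: 07:00–12:07 = 5 h 7 min; less 30 min break → 4 h 37 min
Sat: 08:00–14:18 = 6 h 18 min; less 30 min break → 5 h 48 min
Tue reg 7 h 36 min / OT 0 h 0 min; Wed reg 4 h 2 min / OT 0 h 0 min; Thu reg 5 h 36 min / OT 0 h 0 min; Fri reg 4 h 37 min / OT 0 h 0 min; Sat reg 5 h 48 min / OT 0 h 0 min.
Totals: regular 27 h 39 min, overtime 0 h 0 min.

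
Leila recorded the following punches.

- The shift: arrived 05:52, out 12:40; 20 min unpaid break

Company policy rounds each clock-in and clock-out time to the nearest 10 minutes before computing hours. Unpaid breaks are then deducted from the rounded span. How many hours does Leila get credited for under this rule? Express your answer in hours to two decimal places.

The shift: in 05:52→05:50, out 12:40→12:40; 6 h 50 min − 20 min = 6 h 30 min

6.50 hours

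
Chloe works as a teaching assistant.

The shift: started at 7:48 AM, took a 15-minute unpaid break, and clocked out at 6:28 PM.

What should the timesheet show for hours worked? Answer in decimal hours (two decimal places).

10.42 hours

The shift: 7:48 AM–6:28 PM = 10 h 40 min; less 15 min break → 10 h 25 min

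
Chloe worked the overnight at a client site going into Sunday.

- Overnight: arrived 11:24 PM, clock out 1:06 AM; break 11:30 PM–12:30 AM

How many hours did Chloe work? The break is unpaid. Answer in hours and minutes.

Overnight: 11:24 PM → midnight = 0 h 36 min; midnight → 1:06 AM = 1 h 6 min; span 1 h 42 min; less 60 min break → 0 h 42 min

0 h 42 min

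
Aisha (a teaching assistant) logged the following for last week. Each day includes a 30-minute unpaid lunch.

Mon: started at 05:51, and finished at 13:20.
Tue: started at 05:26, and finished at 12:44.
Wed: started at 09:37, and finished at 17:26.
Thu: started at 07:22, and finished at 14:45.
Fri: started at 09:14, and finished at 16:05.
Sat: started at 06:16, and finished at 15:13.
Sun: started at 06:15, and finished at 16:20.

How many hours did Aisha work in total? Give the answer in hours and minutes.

Mon: 05:51–13:20 = 7 h 29 min; less 30 min break → 6 h 59 min
Tue: 05:26–12:44 = 7 h 18 min; less 30 min break → 6 h 48 min
Wed: 09:37–17:26 = 7 h 49 min; less 30 min break → 7 h 19 min
Thu: 07:22–14:45 = 7 h 23 min; less 30 min break → 6 h 53 min
Fri: 09:14–16:05 = 6 h 51 min; less 30 min break → 6 h 21 min
Sat: 06:16–15:13 = 8 h 57 min; less 30 min break → 8 h 27 min
Sun: 06:15–16:20 = 10 h 5 min; less 30 min break → 9 h 35 min
Total: 6 h 59 min + 6 h 48 min + 7 h 19 min + 6 h 53 min + 6 h 21 min + 8 h 27 min + 9 h 35 min = 52 h 22 min.

52 h 22 min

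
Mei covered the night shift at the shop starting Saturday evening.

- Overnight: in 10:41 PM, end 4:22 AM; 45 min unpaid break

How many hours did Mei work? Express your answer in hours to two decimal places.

4.93 hours

Overnight: 10:41 PM → midnight = 1 h 19 min; midnight → 4:22 AM = 4 h 22 min; span 5 h 41 min; less 45 min break → 4 h 56 min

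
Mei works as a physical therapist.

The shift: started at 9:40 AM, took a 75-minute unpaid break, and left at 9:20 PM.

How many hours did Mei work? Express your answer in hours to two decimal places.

The shift: 9:40 AM–9:20 PM = 11 h 40 min; less 75 min break → 10 h 25 min

10.42 hours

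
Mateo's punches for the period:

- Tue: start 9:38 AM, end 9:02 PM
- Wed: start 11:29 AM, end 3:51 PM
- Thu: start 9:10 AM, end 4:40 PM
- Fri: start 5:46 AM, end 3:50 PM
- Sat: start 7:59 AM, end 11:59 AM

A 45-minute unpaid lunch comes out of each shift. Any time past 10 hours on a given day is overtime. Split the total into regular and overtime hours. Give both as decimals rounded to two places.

Regular 32.93 hours, overtime 0.65 hours

Tue: 9:38 AM–9:02 PM = 11 h 24 min; less 45 min break → 10 h 39 min
Wed: 11:29 AM–3:51 PM = 4 h 22 min; less 45 min break → 3 h 37 min
Thu: 9:10 AM–4:40 PM = 7 h 30 min; less 45 min break → 6 h 45 min
Fri: 5:46 AM–3:50 PM = 10 h 4 min; less 45 min break → 9 h 19 min
Sat: 7:59 AM–11:59 AM = 4 h 0 min; less 45 min break → 3 h 15 min
Tue reg 10 h 0 min / OT 0 h 39 min; Wed reg 3 h 37 min / OT 0 h 0 min; Thu reg 6 h 45 min / OT 0 h 0 min; Fri reg 9 h 19 min / OT 0 h 0 min; Sat reg 3 h 15 min / OT 0 h 0 min.
Totals: regular 32 h 56 min, overtime 0 h 39 min.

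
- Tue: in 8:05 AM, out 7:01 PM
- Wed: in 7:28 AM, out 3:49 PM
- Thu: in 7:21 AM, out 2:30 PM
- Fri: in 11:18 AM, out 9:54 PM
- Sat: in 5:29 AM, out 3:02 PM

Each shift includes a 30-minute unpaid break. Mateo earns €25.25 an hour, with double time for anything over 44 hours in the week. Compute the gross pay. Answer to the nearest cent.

€1115.21

Tue: 8:05 AM–7:01 PM = 10 h 56 min; less 30 min break → 10 h 26 min
Wed: 7:28 AM–3:49 PM = 8 h 21 min; less 30 min break → 7 h 51 min
Thu: 7:21 AM–2:30 PM = 7 h 9 min; less 30 min break → 6 h 39 min
Fri: 11:18 AM–9:54 PM = 10 h 36 min; less 30 min break → 10 h 6 min
Sat: 5:29 AM–3:02 PM = 9 h 33 min; less 30 min break → 9 h 3 min
Total worked: 44 h 5 min = 2645 min.
Regular 44 h 0 min = 2640 min at €25.25/h; overtime 0 h 5 min = 5 min at €50.50/h.
Pay = (2640 × €25.25 + 5 × €50.50) ÷ 60 = €1115.21.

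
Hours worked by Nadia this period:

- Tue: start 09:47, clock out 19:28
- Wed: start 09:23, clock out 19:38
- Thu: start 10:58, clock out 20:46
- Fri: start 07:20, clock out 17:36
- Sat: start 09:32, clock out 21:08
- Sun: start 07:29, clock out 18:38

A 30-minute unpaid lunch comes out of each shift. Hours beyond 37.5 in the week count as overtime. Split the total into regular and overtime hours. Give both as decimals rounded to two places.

Tue: 09:47–19:28 = 9 h 41 min; less 30 min break → 9 h 11 min
Wed: 09:23–19:38 = 10 h 15 min; less 30 min break → 9 h 45 min
Thu: 10:58–20:46 = 9 h 48 min; less 30 min break → 9 h 18 min
Fri: 07:20–17:36 = 10 h 16 min; less 30 min break → 9 h 46 min
Sat: 09:32–21:08 = 11 h 36 min; less 30 min break → 11 h 6 min
Sun: 07:29–18:38 = 11 h 9 min; less 30 min break → 10 h 39 min
Total worked: 59 h 45 min = 59.75 h.
Threshold 37.5 h → overtime 22 h 15 min, regular 37 h 30 min.

Regular 37.50 hours, overtime 22.25 hours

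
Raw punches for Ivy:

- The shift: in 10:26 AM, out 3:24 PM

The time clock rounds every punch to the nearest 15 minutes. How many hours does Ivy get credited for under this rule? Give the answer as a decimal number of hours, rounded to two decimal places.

5.00 hours

The shift: in 10:26 AM→10:30 AM, out 3:24 PM→3:30 PM; 5 h 0 min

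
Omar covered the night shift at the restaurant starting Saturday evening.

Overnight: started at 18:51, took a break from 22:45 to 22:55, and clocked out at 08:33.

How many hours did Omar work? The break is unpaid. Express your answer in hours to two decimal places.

Overnight: 18:51 → midnight = 5 h 9 min; midnight → 08:33 = 8 h 33 min; span 13 h 42 min; less 10 min break → 13 h 32 min

13.53 hours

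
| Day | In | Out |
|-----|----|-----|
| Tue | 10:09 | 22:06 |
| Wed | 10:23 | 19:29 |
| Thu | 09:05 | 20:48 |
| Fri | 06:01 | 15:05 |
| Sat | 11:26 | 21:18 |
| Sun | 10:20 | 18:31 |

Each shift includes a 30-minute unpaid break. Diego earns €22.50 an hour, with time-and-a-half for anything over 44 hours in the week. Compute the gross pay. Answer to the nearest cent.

€1424.81

Tue: 10:09–22:06 = 11 h 57 min; less 30 min break → 11 h 27 min
Wed: 10:23–19:29 = 9 h 6 min; less 30 min break → 8 h 36 min
Thu: 09:05–20:48 = 11 h 43 min; less 30 min break → 11 h 13 min
Fri: 06:01–15:05 = 9 h 4 min; less 30 min break → 8 h 34 min
Sat: 11:26–21:18 = 9 h 52 min; less 30 min break → 9 h 22 min
Sun: 10:20–18:31 = 8 h 11 min; less 30 min break → 7 h 41 min
Total worked: 56 h 53 min = 3413 min.
Regular 44 h 0 min = 2640 min at €22.50/h; overtime 12 h 53 min = 773 min at €33.75/h.
Pay = (2640 × €22.50 + 773 × €33.75) ÷ 60 = €1424.81.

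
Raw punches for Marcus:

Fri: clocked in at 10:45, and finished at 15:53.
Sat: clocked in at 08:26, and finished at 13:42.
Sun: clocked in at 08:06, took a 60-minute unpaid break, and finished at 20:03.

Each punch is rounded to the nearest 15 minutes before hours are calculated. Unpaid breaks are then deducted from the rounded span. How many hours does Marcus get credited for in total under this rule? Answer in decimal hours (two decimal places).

21.50 hours

Fri: in 10:45→10:45, out 15:53→16:00; 5 h 15 min
Sat: in 08:26→08:30, out 13:42→13:45; 5 h 15 min
Sun: in 08:06→08:00, out 20:03→20:00; 12 h 0 min − 60 min = 11 h 0 min
Total credited: 21 h 30 min.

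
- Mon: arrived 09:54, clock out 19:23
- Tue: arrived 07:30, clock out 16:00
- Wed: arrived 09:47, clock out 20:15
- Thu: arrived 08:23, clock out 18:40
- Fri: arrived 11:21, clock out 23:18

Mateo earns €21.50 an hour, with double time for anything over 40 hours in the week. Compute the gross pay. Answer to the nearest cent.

Mon: 09:54–19:23 = 9 h 29 min
Tue: 07:30–16:00 = 8 h 30 min
Wed: 09:47–20:15 = 10 h 28 min
Thu: 08:23–18:40 = 10 h 17 min
Fri: 11:21–23:18 = 11 h 57 min
Total worked: 50 h 41 min = 3041 min.
Regular 40 h 0 min = 2400 min at €21.50/h; overtime 10 h 41 min = 641 min at €43.00/h.
Pay = (2400 × €21.50 + 641 × €43.00) ÷ 60 = €1319.38.

€1319.38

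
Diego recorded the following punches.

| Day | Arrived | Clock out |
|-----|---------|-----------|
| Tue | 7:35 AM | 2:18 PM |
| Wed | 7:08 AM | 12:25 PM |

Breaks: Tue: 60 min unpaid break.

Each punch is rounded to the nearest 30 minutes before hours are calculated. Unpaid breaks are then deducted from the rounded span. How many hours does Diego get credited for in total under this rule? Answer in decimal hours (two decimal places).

Tue: in 7:35 AM→7:30 AM, out 2:18 PM→2:30 PM; 7 h 0 min − 60 min = 6 h 0 min
Wed: in 7:08 AM→7:00 AM, out 12:25 PM→12:30 PM; 5 h 30 min
Total credited: 11 h 30 min.

11.50 hours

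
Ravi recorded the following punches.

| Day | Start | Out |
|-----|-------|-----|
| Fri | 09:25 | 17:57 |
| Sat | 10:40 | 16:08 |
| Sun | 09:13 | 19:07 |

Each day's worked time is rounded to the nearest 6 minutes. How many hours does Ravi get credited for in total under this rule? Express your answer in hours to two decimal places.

Fri: 09:25–17:57 = 8 h 32 min → rounds to 8 h 30 min
Sat: 10:40–16:08 = 5 h 28 min → rounds to 5 h 30 min
Sun: 09:13–19:07 = 9 h 54 min → rounds to 9 h 54 min
Total credited: 23 h 54 min.

23.90 hours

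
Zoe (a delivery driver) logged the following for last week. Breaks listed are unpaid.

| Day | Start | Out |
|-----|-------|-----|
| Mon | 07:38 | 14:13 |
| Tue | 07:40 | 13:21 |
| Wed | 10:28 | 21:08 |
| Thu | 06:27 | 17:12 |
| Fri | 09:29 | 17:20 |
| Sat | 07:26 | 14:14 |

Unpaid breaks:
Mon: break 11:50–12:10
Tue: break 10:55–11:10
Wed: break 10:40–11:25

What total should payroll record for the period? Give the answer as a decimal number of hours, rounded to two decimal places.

Mon: 07:38–14:13 = 6 h 35 min; less 20 min break → 6 h 15 min
Tue: 07:40–13:21 = 5 h 41 min; less 15 min break → 5 h 26 min
Wed: 10:28–21:08 = 10 h 40 min; less 45 min break → 9 h 55 min
Thu: 06:27–17:12 = 10 h 45 min
Fri: 09:29–17:20 = 7 h 51 min
Sat: 07:26–14:14 = 6 h 48 min
Total: 6 h 15 min + 5 h 26 min + 9 h 55 min + 10 h 45 min + 7 h 51 min + 6 h 48 min = 47 h 0 min.

47.00 hours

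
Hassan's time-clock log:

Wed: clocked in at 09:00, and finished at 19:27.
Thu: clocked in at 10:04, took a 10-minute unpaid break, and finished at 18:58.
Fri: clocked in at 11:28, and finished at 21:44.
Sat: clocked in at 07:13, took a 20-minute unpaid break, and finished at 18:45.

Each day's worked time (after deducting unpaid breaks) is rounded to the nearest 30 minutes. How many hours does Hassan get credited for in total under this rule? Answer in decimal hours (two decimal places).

40.50 hours

Wed: 09:00–19:27 = 10 h 27 min → rounds to 10 h 30 min
Thu: 10:04–18:58 = 8 h 54 min − 10 min = 8 h 44 min → rounds to 8 h 30 min
Fri: 11:28–21:44 = 10 h 16 min → rounds to 10 h 30 min
Sat: 07:13–18:45 = 11 h 32 min − 20 min = 11 h 12 min → rounds to 11 h 0 min
Total credited: 40 h 30 min.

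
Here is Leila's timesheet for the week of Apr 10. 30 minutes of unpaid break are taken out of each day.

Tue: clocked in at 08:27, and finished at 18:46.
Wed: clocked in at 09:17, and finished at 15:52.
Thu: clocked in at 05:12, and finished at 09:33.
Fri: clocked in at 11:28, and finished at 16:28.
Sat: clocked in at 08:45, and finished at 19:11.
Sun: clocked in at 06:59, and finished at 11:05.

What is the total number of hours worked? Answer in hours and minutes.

37 h 47 min

Tue: 08:27–18:46 = 10 h 19 min; less 30 min break → 9 h 49 min
Wed: 09:17–15:52 = 6 h 35 min; less 30 min break → 6 h 5 min
Thu: 05:12–09:33 = 4 h 21 min; less 30 min break → 3 h 51 min
Fri: 11:28–16:28 = 5 h 0 min; less 30 min break → 4 h 30 min
Sat: 08:45–19:11 = 10 h 26 min; less 30 min break → 9 h 56 min
Sun: 06:59–11:05 = 4 h 6 min; less 30 min break → 3 h 36 min
Total: 9 h 49 min + 6 h 5 min + 3 h 51 min + 4 h 30 min + 9 h 56 min + 3 h 36 min = 37 h 47 min.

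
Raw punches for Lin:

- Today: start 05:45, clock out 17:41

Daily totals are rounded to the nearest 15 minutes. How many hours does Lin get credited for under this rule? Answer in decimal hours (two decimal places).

12.00 hours

Today: 05:45–17:41 = 11 h 56 min → rounds to 12 h 0 min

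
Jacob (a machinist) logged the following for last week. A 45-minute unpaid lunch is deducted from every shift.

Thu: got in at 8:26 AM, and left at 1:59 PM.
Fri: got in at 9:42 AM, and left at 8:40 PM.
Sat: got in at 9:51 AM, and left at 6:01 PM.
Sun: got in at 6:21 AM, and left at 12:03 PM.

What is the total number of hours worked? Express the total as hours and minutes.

27 h 23 min

Thu: 8:26 AM–1:59 PM = 5 h 33 min; less 45 min break → 4 h 48 min
Fri: 9:42 AM–8:40 PM = 10 h 58 min; less 45 min break → 10 h 13 min
Sat: 9:51 AM–6:01 PM = 8 h 10 min; less 45 min break → 7 h 25 min
Sun: 6:21 AM–12:03 PM = 5 h 42 min; less 45 min break → 4 h 57 min
Total: 4 h 48 min + 10 h 13 min + 7 h 25 min + 4 h 57 min = 27 h 23 min.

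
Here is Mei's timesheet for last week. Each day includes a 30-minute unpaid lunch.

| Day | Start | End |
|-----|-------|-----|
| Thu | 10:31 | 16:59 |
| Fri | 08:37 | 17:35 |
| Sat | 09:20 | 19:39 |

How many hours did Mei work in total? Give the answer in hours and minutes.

24 h 15 min

Thu: 10:31–16:59 = 6 h 28 min; less 30 min break → 5 h 58 min
Fri: 08:37–17:35 = 8 h 58 min; less 30 min break → 8 h 28 min
Sat: 09:20–19:39 = 10 h 19 min; less 30 min break → 9 h 49 min
Total: 5 h 58 min + 8 h 28 min + 9 h 49 min = 24 h 15 min.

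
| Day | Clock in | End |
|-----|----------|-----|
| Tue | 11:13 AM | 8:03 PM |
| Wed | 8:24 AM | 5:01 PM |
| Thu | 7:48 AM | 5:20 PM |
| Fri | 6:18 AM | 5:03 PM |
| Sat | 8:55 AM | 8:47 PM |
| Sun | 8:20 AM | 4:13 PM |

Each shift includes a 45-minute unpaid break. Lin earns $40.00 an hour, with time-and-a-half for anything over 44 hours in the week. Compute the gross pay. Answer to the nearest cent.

Tue: 11:13 AM–8:03 PM = 8 h 50 min; less 45 min break → 8 h 5 min
Wed: 8:24 AM–5:01 PM = 8 h 37 min; less 45 min break → 7 h 52 min
Thu: 7:48 AM–5:20 PM = 9 h 32 min; less 45 min break → 8 h 47 min
Fri: 6:18 AM–5:03 PM = 10 h 45 min; less 45 min break → 10 h 0 min
Sat: 8:55 AM–8:47 PM = 11 h 52 min; less 45 min break → 11 h 7 min
Sun: 8:20 AM–4:13 PM = 7 h 53 min; less 45 min break → 7 h 8 min
Total worked: 52 h 59 min = 3179 min.
Regular 44 h 0 min = 2640 min at $40.00/h; overtime 8 h 59 min = 539 min at $60.00/h.
Pay = (2640 × $40.00 + 539 × $60.00) ÷ 60 = $2299.00.

$2299.00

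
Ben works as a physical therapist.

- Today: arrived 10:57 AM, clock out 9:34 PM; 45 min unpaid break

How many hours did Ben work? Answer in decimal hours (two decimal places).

Today: 10:57 AM–9:34 PM = 10 h 37 min; less 45 min break → 9 h 52 min

9.87 hours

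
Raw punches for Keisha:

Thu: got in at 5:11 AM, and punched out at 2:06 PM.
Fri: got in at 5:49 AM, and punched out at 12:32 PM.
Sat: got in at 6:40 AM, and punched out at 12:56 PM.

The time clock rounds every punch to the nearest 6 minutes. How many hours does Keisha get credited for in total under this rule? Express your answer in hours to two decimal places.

Thu: in 5:11 AM→5:12 AM, out 2:06 PM→2:06 PM; 8 h 54 min
Fri: in 5:49 AM→5:48 AM, out 12:32 PM→12:30 PM; 6 h 42 min
Sat: in 6:40 AM→6:42 AM, out 12:56 PM→12:54 PM; 6 h 12 min
Total credited: 21 h 48 min.

21.80 hours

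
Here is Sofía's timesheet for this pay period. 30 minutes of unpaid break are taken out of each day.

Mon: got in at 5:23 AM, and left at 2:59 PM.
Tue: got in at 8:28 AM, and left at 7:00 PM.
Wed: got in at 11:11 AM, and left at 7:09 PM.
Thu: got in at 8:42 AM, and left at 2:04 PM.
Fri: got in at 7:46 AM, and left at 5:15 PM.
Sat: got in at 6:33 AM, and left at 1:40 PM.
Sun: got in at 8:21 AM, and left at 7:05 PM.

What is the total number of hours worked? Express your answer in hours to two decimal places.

57.30 hours

Mon: 5:23 AM–2:59 PM = 9 h 36 min; less 30 min break → 9 h 6 min
Tue: 8:28 AM–7:00 PM = 10 h 32 min; less 30 min break → 10 h 2 min
Wed: 11:11 AM–7:09 PM = 7 h 58 min; less 30 min break → 7 h 28 min
Thu: 8:42 AM–2:04 PM = 5 h 22 min; less 30 min break → 4 h 52 min
Fri: 7:46 AM–5:15 PM = 9 h 29 min; less 30 min break → 8 h 59 min
Sat: 6:33 AM–1:40 PM = 7 h 7 min; less 30 min break → 6 h 37 min
Sun: 8:21 AM–7:05 PM = 10 h 44 min; less 30 min break → 10 h 14 min
Total: 9 h 6 min + 10 h 2 min + 7 h 28 min + 4 h 52 min + 8 h 59 min + 6 h 37 min + 10 h 14 min = 57 h 18 min.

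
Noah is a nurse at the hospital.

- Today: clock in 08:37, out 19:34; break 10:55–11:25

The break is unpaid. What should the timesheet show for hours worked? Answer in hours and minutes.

10 h 27 min

Today: 08:37–19:34 = 10 h 57 min; less 30 min break → 10 h 27 min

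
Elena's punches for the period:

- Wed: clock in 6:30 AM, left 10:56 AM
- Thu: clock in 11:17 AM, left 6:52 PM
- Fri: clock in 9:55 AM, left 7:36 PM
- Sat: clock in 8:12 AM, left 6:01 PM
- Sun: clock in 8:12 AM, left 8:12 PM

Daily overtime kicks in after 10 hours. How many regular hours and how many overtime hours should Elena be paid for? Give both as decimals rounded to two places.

Wed: 6:30 AM–10:56 AM = 4 h 26 min
Thu: 11:17 AM–6:52 PM = 7 h 35 min
Fri: 9:55 AM–7:36 PM = 9 h 41 min
Sat: 8:12 AM–6:01 PM = 9 h 49 min
Sun: 8:12 AM–8:12 PM = 12 h 0 min
Wed reg 4 h 26 min / OT 0 h 0 min; Thu reg 7 h 35 min / OT 0 h 0 min; Fri reg 9 h 41 min / OT 0 h 0 min; Sat reg 9 h 49 min / OT 0 h 0 min; Sun reg 10 h 0 min / OT 2 h 0 min.
Totals: regular 41 h 31 min, overtime 2 h 0 min.

Regular 41.52 hours, overtime 2.00 hours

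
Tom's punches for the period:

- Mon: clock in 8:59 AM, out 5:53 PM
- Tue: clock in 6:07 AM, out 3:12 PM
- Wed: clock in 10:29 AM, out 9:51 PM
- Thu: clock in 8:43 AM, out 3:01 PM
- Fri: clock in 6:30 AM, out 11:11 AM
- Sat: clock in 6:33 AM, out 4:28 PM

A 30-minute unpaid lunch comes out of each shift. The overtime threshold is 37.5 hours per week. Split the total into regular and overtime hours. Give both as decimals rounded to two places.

Regular 37.50 hours, overtime 9.75 hours

Mon: 8:59 AM–5:53 PM = 8 h 54 min; less 30 min break → 8 h 24 min
Tue: 6:07 AM–3:12 PM = 9 h 5 min; less 30 min break → 8 h 35 min
Wed: 10:29 AM–9:51 PM = 11 h 22 min; less 30 min break → 10 h 52 min
Thu: 8:43 AM–3:01 PM = 6 h 18 min; less 30 min break → 5 h 48 min
Fri: 6:30 AM–11:11 AM = 4 h 41 min; less 30 min break → 4 h 11 min
Sat: 6:33 AM–4:28 PM = 9 h 55 min; less 30 min break → 9 h 25 min
Total worked: 47 h 15 min = 47.25 h.
Threshold 37.5 h → overtime 9 h 45 min, regular 37 h 30 min.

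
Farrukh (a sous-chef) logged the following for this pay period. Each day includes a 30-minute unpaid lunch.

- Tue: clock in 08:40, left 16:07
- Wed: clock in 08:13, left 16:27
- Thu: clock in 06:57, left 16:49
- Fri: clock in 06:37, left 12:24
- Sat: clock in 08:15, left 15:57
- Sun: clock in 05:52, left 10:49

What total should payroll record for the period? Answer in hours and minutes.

40 h 59 min

Tue: 08:40–16:07 = 7 h 27 min; less 30 min break → 6 h 57 min
Wed: 08:13–16:27 = 8 h 14 min; less 30 min break → 7 h 44 min
Thu: 06:57–16:49 = 9 h 52 min; less 30 min break → 9 h 22 min
Fri: 06:37–12:24 = 5 h 47 min; less 30 min break → 5 h 17 min
Sat: 08:15–15:57 = 7 h 42 min; less 30 min break → 7 h 12 min
Sun: 05:52–10:49 = 4 h 57 min; less 30 min break → 4 h 27 min
Total: 6 h 57 min + 7 h 44 min + 9 h 22 min + 5 h 17 min + 7 h 12 min + 4 h 27 min = 40 h 59 min.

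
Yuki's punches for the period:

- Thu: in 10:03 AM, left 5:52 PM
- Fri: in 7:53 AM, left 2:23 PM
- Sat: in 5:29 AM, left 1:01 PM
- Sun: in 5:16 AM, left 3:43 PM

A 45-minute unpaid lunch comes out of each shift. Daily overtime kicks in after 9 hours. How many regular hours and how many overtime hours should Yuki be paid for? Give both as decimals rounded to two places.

Regular 28.60 hours, overtime 0.70 hours

Thu: 10:03 AM–5:52 PM = 7 h 49 min; less 45 min break → 7 h 4 min
Fri: 7:53 AM–2:23 PM = 6 h 30 min; less 45 min break → 5 h 45 min
Sat: 5:29 AM–1:01 PM = 7 h 32 min; less 45 min break → 6 h 47 min
Sun: 5:16 AM–3:43 PM = 10 h 27 min; less 45 min break → 9 h 42 min
Thu reg 7 h 4 min / OT 0 h 0 min; Fri reg 5 h 45 min / OT 0 h 0 min; Sat reg 6 h 47 min / OT 0 h 0 min; Sun reg 9 h 0 min / OT 0 h 42 min.
Totals: regular 28 h 36 min, overtime 0 h 42 min.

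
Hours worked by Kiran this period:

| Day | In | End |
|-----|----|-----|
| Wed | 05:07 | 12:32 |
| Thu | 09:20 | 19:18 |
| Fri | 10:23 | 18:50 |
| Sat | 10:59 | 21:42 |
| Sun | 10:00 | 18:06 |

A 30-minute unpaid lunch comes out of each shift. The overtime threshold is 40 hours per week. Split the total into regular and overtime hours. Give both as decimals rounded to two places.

Wed: 05:07–12:32 = 7 h 25 min; less 30 min break → 6 h 55 min
Thu: 09:20–19:18 = 9 h 58 min; less 30 min break → 9 h 28 min
Fri: 10:23–18:50 = 8 h 27 min; less 30 min break → 7 h 57 min
Sat: 10:59–21:42 = 10 h 43 min; less 30 min break → 10 h 13 min
Sun: 10:00–18:06 = 8 h 6 min; less 30 min break → 7 h 36 min
Total worked: 42 h 9 min = 42.15 h.
Threshold 40 h → overtime 2 h 9 min, regular 40 h 0 min.

Regular 40.00 hours, overtime 2.15 hours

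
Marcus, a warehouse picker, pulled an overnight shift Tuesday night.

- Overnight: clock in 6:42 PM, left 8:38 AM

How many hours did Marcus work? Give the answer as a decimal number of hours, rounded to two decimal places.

13.93 hours

Overnight: 6:42 PM → midnight = 5 h 18 min; midnight → 8:38 AM = 8 h 38 min; span 13 h 56 min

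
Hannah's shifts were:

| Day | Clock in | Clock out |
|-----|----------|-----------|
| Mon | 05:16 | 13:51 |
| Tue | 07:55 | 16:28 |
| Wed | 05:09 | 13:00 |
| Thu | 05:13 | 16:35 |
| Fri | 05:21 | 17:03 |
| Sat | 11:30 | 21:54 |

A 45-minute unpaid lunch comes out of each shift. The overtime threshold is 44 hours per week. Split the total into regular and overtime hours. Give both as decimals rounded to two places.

Regular 44.00 hours, overtime 9.95 hours

Mon: 05:16–13:51 = 8 h 35 min; less 45 min break → 7 h 50 min
Tue: 07:55–16:28 = 8 h 33 min; less 45 min break → 7 h 48 min
Wed: 05:09–13:00 = 7 h 51 min; less 45 min break → 7 h 6 min
Thu: 05:13–16:35 = 11 h 22 min; less 45 min break → 10 h 37 min
Fri: 05:21–17:03 = 11 h 42 min; less 45 min break → 10 h 57 min
Sat: 11:30–21:54 = 10 h 24 min; less 45 min break → 9 h 39 min
Total worked: 53 h 57 min = 53.95 h.
Threshold 44 h → overtime 9 h 57 min, regular 44 h 0 min.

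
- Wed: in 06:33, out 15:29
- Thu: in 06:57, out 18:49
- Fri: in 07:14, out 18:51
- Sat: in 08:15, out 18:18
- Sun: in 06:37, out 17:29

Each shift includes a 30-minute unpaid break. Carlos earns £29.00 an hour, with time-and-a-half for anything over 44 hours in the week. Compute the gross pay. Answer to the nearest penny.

Wed: 06:33–15:29 = 8 h 56 min; less 30 min break → 8 h 26 min
Thu: 06:57–18:49 = 11 h 52 min; less 30 min break → 11 h 22 min
Fri: 07:14–18:51 = 11 h 37 min; less 30 min break → 11 h 7 min
Sat: 08:15–18:18 = 10 h 3 min; less 30 min break → 9 h 33 min
Sun: 06:37–17:29 = 10 h 52 min; less 30 min break → 10 h 22 min
Total worked: 50 h 50 min = 3050 min.
Regular 44 h 0 min = 2640 min at £29.00/h; overtime 6 h 50 min = 410 min at £43.50/h.
Pay = (2640 × £29.00 + 410 × £43.50) ÷ 60 = £1573.25.

£1573.25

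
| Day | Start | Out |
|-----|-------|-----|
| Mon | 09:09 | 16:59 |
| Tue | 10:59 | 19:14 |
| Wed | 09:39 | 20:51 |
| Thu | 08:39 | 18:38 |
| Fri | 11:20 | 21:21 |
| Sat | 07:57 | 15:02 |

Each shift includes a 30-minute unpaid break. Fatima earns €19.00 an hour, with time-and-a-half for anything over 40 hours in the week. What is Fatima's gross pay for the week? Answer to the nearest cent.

€1083.95

Mon: 09:09–16:59 = 7 h 50 min; less 30 min break → 7 h 20 min
Tue: 10:59–19:14 = 8 h 15 min; less 30 min break → 7 h 45 min
Wed: 09:39–20:51 = 11 h 12 min; less 30 min break → 10 h 42 min
Thu: 08:39–18:38 = 9 h 59 min; less 30 min break → 9 h 29 min
Fri: 11:20–21:21 = 10 h 1 min; less 30 min break → 9 h 31 min
Sat: 07:57–15:02 = 7 h 5 min; less 30 min break → 6 h 35 min
Total worked: 51 h 22 min = 3082 min.
Regular 40 h 0 min = 2400 min at €19.00/h; overtime 11 h 22 min = 682 min at €28.50/h.
Pay = (2400 × €19.00 + 682 × €28.50) ÷ 60 = €1083.95.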